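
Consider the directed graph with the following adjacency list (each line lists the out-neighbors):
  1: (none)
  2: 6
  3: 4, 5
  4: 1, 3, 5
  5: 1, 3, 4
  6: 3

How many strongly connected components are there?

{3, 4, 5} are all mutually reachable — one SCC of size 3.
{6} is an SCC by itself.
{1} is an SCC by itself.
{2} is an SCC by itself.
That gives 4 strongly connected components.

4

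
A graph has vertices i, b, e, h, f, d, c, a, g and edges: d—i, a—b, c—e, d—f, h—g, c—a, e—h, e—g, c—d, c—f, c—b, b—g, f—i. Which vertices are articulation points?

Removing c increases the component count from 1 to 2, so c is a cut vertex.
By contrast removing e leaves 1 component; it is not a cut vertex. No other vertex is a cut vertex either.

c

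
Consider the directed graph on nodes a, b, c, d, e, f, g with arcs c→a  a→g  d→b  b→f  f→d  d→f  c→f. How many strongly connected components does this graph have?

5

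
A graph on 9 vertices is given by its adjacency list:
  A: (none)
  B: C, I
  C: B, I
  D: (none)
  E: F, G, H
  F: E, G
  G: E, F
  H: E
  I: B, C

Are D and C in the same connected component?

No

The component containing D is {D}, and C is not in it.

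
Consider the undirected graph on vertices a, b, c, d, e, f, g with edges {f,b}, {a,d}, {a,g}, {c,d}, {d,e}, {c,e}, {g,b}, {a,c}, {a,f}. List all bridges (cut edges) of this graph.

The edges on the cycle a-c-e-d-a are not bridges since each lies on that cycle.
Every edge lies on some cycle, so there are no bridges.

none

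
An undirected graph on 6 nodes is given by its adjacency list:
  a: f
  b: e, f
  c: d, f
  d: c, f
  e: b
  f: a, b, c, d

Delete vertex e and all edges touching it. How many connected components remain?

1

With e gone, the remaining components are: {a, b, c, d, f}.
That is 1 component.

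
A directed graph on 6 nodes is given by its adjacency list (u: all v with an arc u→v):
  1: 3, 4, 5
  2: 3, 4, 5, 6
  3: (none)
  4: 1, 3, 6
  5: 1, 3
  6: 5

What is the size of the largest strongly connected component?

{1, 4, 5, 6} are all mutually reachable — one SCC of size 4.
{3} is an SCC by itself.
{2} is an SCC by itself.
The largest has 4 vertices.

4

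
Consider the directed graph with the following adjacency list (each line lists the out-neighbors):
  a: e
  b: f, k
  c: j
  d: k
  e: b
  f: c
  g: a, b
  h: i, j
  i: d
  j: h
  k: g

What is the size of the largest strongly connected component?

11

{a, b, c, d, e, f, g, h, i, j, k} are all mutually reachable — one SCC of size 11.
The largest has 11 vertices.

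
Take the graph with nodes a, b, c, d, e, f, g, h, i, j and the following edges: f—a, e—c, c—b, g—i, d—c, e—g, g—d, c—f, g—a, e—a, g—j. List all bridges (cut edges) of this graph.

b-c, g-i, g-j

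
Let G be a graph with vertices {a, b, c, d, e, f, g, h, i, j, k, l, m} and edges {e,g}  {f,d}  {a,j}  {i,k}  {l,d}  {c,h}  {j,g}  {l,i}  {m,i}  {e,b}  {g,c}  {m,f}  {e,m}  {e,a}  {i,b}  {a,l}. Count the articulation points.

3

Removing c increases the component count from 1 to 2, so c is a cut vertex.
Removing g increases the component count from 1 to 2, so g is a cut vertex.
Removing i increases the component count from 1 to 2, so i is a cut vertex.
By contrast removing j leaves 1 component; it is not a cut vertex. No other vertex is a cut vertex either.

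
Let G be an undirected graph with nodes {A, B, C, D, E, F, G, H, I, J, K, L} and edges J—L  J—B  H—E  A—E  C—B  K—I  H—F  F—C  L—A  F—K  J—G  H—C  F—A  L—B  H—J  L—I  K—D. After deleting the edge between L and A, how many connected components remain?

1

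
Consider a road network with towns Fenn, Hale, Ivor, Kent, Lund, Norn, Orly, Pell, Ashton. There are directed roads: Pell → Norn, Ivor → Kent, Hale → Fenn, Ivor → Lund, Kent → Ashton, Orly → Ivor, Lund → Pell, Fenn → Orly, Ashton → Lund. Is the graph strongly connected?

There is no directed path from Lund to Ivor, so the graph is not strongly connected.

No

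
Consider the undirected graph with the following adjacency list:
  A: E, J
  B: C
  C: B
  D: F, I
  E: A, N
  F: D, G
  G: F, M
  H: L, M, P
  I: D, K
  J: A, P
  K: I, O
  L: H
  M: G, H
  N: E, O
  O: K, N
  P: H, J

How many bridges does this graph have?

2

The edges on the cycle F-D-I-K-O-N-E-A-J-P-H-M-G-F are not bridges since each lies on that cycle.
But removing B-C disconnects B from C; removing H-L disconnects H from L — these are bridges.
That makes 2 bridges.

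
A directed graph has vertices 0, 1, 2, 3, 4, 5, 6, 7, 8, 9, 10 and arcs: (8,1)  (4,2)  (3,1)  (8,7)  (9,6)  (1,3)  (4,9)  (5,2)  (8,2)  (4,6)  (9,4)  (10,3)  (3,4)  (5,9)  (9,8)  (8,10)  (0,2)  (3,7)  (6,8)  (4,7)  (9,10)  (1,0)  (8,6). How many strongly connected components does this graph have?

{1, 3, 4, 6, 8, 9, 10} are all mutually reachable — one SCC of size 7.
{5} is an SCC by itself.
{7} is an SCC by itself.
{2} is an SCC by itself.
{0} is an SCC by itself.
That gives 5 strongly connected components.

5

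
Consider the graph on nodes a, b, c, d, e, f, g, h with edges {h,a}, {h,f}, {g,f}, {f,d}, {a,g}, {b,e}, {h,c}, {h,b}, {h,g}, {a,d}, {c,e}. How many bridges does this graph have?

The edges on the cycle h-c-e-b-h are not bridges since each lies on that cycle.
Every edge lies on some cycle, so there are no bridges.

0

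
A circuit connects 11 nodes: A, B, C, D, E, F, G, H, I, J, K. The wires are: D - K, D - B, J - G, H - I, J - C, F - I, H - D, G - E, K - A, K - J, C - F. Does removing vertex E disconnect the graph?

No

Deleting E leaves 1 component (was 1), so E is not a cut vertex.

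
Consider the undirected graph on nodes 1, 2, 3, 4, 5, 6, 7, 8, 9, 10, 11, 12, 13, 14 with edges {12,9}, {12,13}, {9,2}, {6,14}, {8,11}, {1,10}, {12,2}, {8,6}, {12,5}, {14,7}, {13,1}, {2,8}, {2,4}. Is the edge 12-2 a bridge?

After removing 12-2, the path 12-9-2 still connects them, so the edge is not a bridge.

No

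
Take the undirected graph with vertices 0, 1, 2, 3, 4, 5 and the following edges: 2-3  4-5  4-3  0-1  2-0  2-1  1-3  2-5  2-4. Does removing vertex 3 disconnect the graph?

No

Deleting 3 leaves 1 component (was 1) (its neighbors 1, 2, 4 remain connected to each other), so 3 is not a cut vertex.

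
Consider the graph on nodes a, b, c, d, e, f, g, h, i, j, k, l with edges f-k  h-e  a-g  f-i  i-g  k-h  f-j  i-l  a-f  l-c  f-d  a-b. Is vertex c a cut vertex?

No

Deleting c leaves 1 component (was 1), so c is not a cut vertex.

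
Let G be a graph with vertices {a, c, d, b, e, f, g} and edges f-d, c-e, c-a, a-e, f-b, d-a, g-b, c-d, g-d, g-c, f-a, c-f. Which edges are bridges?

The edges on the cycle c-f-a-c are not bridges since each lies on that cycle.
Every edge lies on some cycle, so there are no bridges.

none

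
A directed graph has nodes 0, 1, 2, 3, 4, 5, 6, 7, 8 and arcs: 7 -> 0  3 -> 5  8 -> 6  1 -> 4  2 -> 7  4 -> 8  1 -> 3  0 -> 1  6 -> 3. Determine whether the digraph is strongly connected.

No

There is no directed path from 1 to 7, so the graph is not strongly connected.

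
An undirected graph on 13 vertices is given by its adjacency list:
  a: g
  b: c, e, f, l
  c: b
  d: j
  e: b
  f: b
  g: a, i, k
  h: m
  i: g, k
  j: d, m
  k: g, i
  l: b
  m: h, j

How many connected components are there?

3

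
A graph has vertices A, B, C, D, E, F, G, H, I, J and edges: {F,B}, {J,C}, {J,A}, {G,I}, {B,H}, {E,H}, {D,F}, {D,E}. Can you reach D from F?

From F we can reach B, D, E, F, H, which includes D.

Yes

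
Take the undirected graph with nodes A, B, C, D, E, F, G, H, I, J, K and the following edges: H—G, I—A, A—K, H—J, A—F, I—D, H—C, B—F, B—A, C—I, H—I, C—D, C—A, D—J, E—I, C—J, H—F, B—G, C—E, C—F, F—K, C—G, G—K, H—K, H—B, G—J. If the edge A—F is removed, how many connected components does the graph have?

A and F are still connected via A-B-F, so the component count stays at 1.

1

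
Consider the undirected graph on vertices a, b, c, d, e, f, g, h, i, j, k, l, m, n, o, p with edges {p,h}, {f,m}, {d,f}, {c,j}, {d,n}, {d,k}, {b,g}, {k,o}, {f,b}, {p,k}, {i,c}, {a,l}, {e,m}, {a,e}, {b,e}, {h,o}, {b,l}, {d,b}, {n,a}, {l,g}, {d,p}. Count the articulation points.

Removing c increases the component count from 2 to 3, so c is a cut vertex.
Removing d increases the component count from 2 to 3, so d is a cut vertex.
By contrast removing j leaves 2 components; it is not a cut vertex. No other vertex is a cut vertex either.

2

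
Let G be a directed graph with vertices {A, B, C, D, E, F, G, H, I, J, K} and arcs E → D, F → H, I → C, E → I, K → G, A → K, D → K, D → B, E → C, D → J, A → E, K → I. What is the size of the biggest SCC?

{A} is an SCC by itself.
{K} is an SCC by itself.
{I} is an SCC by itself.
{B} is an SCC by itself.
{E} is an SCC by itself.
(and 6 more singleton SCCs)
The largest has 1 vertex.

1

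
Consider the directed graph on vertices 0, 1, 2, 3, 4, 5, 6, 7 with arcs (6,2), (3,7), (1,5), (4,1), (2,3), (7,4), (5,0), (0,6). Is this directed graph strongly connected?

Yes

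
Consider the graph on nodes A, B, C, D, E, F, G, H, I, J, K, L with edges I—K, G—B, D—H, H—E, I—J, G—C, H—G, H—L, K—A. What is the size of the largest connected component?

7

F is isolated — a component by itself.
Starting from A we can reach A, I, J, K. That is one component of size 4.
Starting from B we can reach B, C, D, E, G, H, L. That is one component of size 7.
The largest has 7 vertices.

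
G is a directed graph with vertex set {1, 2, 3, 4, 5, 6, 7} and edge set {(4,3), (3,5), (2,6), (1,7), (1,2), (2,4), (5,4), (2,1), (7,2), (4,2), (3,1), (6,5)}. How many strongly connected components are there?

1

{1, 2, 3, 4, 5, 6, 7} are all mutually reachable — one SCC of size 7.
That gives 1 strongly connected component.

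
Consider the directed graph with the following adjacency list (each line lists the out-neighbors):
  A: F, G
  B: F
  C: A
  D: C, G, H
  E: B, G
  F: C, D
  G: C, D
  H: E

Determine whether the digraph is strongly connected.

Yes

From A we can reach every vertex (A, B, C, D, E, F, G, H), and every vertex can reach A (A, B, C, D, E, F, G, H). So the whole graph is one strongly connected component.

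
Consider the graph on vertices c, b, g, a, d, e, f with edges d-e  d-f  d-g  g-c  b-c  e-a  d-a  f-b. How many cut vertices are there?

Removing d increases the component count from 1 to 2, so d is a cut vertex.
By contrast removing c leaves 1 component; it is not a cut vertex. No other vertex is a cut vertex either.

1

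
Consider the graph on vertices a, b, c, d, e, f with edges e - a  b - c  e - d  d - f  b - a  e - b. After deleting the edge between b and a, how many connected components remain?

b and a are still connected via b-e-a, so the component count stays at 1.

1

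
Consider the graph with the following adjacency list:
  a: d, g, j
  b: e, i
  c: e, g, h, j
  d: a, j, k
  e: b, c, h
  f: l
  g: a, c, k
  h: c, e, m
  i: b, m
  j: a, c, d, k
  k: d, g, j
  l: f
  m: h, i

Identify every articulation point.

Removing c increases the component count from 2 to 3, so c is a cut vertex.
By contrast removing e leaves 2 components; it is not a cut vertex. No other vertex is a cut vertex either.

c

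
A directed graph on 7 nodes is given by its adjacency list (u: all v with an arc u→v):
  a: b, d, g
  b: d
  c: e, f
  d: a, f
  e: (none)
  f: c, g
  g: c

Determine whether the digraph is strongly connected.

No

There is no directed path from e to g, so the graph is not strongly connected.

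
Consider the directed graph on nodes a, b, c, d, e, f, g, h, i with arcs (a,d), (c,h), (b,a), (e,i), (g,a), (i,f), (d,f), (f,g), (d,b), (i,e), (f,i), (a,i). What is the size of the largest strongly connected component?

7

{a, b, d, e, f, g, i} are all mutually reachable — one SCC of size 7.
{c} is an SCC by itself.
{h} is an SCC by itself.
The largest has 7 vertices.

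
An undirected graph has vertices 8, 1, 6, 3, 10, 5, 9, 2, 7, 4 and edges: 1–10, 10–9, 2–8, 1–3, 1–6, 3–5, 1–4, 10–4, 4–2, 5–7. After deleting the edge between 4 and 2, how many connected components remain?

2

Before removal there is 1 component.
4–2 is a bridge — removing it separates 4's side from 2's side.
After removal: 2 components.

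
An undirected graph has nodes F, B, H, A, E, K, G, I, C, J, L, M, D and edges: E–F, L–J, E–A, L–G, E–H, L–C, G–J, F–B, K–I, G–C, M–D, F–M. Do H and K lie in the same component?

No

The component containing H is {A, B, D, E, F, H, M}, and K is not in it.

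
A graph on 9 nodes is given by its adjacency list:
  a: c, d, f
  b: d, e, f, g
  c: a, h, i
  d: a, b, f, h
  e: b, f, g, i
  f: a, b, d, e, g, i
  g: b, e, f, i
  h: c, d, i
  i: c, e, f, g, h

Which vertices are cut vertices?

Removing c, for instance, still leaves 1 component. No single vertex removal increases the component count — the graph has no articulation points.

none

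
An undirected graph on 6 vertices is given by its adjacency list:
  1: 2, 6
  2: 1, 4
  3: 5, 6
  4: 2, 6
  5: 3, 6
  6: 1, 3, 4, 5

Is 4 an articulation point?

No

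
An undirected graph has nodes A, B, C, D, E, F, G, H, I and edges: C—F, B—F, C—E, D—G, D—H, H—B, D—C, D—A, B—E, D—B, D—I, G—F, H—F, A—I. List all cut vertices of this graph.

Removing D increases the component count from 1 to 2, so D is a cut vertex.
By contrast removing G leaves 1 component; it is not a cut vertex. No other vertex is a cut vertex either.

D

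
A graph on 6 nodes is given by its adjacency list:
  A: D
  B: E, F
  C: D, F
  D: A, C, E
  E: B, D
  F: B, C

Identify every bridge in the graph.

A-D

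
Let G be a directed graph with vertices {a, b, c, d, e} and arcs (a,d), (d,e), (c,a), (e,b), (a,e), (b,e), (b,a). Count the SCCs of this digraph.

2

{a, b, d, e} are all mutually reachable — one SCC of size 4.
{c} is an SCC by itself.
That gives 2 strongly connected components.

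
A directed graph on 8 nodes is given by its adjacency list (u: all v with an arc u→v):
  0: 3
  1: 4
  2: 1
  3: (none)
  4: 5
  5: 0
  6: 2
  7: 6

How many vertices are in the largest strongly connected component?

{3} is an SCC by itself.
{1} is an SCC by itself.
{0} is an SCC by itself.
{6} is an SCC by itself.
{4} is an SCC by itself.
(and 3 more singleton SCCs)
The largest has 1 vertex.

1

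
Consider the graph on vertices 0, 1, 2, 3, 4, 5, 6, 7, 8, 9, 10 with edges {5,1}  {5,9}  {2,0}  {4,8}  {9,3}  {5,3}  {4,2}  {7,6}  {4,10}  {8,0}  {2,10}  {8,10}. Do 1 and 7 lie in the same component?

No

The component containing 1 is {1, 3, 5, 9}, and 7 is not in it.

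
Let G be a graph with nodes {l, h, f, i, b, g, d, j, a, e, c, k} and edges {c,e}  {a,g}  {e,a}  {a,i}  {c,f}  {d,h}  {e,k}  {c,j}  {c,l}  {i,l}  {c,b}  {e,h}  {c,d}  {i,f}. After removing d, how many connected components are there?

1

With d gone, the remaining components are: {a, b, c, e, f, g, h, i, j, k, l}.
That is 1 component.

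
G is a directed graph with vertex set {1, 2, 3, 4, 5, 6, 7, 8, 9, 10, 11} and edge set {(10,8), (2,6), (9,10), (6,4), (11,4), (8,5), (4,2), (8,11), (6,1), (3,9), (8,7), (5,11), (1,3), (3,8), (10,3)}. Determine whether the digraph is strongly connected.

No

There is no directed path from 7 to 9, so the graph is not strongly connected.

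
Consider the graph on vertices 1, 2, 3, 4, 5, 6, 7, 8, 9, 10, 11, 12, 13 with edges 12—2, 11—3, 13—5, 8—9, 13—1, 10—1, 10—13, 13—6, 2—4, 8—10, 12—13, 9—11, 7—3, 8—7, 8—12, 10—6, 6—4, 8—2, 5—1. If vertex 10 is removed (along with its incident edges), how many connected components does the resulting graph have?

1

With 10 gone, the remaining components are: {1, 2, 3, 4, 5, 6, 7, 8, 9, 11, 12, 13}.
That is 1 component.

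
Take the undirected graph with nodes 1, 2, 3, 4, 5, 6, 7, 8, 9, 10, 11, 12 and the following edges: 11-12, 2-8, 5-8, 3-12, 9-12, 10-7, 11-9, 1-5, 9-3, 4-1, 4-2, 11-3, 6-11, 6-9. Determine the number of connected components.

3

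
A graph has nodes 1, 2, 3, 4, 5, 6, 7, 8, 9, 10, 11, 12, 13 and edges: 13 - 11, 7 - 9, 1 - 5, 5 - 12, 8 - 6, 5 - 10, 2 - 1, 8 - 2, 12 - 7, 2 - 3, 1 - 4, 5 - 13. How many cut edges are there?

removing 5 - 1 disconnects 5 from 1; removing 2 - 8 disconnects 2 from 8; removing 4 - 1 disconnects 4 from 1; removing 5 - 12 disconnects 5 from 12 — these are bridges.
In total 12 edges are bridges.

12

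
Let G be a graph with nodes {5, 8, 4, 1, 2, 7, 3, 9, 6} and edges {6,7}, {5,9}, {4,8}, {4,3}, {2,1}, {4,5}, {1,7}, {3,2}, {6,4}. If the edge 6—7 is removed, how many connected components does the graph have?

1

6 and 7 are still connected via 6-4-3-2-1-7, so the component count stays at 1.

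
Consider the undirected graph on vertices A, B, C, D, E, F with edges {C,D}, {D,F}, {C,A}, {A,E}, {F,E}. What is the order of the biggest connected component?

5

B is isolated — a component by itself.
Starting from A we can reach A, C, D, E, F. That is one component of size 5.
The largest has 5 vertices.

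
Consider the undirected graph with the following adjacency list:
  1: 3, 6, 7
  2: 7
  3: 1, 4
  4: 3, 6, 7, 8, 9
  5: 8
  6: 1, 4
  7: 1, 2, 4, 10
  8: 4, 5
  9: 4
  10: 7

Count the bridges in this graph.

The edges on the cycle 4-7-1-3-4 are not bridges since each lies on that cycle.
But removing 2-7 disconnects 2 from 7; removing 5-8 disconnects 5 from 8; removing 9-4 disconnects 9 from 4; removing 7-10 disconnects 7 from 10 — these are bridges.
In total 5 edges are bridges.

5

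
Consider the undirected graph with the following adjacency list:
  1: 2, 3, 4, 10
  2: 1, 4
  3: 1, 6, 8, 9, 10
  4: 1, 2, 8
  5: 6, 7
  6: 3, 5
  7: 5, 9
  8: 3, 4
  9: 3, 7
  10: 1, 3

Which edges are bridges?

none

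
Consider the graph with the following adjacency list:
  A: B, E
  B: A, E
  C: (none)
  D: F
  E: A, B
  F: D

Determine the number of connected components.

3

C is isolated — a component by itself.
Starting from D we can reach D, F. That is one component of size 2.
Starting from A we can reach A, B, E. That is one component of size 3.
Total: 3 components.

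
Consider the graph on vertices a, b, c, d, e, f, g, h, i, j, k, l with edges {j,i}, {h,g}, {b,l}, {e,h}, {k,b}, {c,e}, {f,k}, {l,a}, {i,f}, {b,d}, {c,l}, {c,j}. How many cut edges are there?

5

The edges on the cycle c-j-i-f-k-b-l-c are not bridges since each lies on that cycle.
But removing l - a disconnects l from a; removing e - h disconnects e from h; removing h - g disconnects h from g; removing d - b disconnects d from b — these are bridges.
In total 5 edges are bridges.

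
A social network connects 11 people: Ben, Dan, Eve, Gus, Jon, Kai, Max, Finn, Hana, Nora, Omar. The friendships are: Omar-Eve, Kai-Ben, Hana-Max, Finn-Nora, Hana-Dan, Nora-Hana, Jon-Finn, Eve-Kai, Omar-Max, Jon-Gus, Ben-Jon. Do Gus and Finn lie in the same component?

From Gus we can reach Ben, Dan, Eve, Gus, Jon, Kai, Max, Finn, Hana, Nora, Omar, which includes Finn.

Yes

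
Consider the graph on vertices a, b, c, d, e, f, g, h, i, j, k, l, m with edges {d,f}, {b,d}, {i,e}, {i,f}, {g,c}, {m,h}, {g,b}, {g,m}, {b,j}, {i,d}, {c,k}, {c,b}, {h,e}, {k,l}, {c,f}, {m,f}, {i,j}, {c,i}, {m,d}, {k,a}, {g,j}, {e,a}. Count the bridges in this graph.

1

The edges on the cycle c-i-e-a-k-c are not bridges since each lies on that cycle.
But removing l—k disconnects l from k — this is a bridge.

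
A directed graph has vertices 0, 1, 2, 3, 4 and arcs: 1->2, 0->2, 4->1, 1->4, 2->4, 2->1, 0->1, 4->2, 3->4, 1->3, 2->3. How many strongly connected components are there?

{1, 2, 3, 4} are all mutually reachable — one SCC of size 4.
{0} is an SCC by itself.
That gives 2 strongly connected components.

2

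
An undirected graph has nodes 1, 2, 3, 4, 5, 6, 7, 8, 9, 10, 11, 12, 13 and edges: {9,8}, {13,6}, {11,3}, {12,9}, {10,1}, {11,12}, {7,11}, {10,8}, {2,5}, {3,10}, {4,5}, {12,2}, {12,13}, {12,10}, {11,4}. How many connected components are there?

1

Starting from 1 we can reach 1, 2, 3, 4, 5, 6, 7, 8, 9, 10, 11, 12, 13. That is one component of size 13.
Total: 1 component.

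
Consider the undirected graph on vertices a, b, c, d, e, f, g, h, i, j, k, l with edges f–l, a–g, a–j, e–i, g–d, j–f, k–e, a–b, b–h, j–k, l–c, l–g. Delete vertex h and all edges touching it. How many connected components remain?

With h gone, the remaining components are: {a, b, c, d, e, f, g, i, j, k, l}.
That is 1 component.

1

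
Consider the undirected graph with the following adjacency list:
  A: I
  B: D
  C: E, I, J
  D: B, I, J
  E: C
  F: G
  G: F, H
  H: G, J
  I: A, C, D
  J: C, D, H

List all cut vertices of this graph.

C, D, G, H, I, J

Removing C increases the component count from 1 to 2, so C is a cut vertex.
Removing D increases the component count from 1 to 2, so D is a cut vertex.
Removing G increases the component count from 1 to 2, so G is a cut vertex.
Likewise H, I, J are cut vertices.
By contrast removing A leaves 1 component; it is not a cut vertex. No other vertex is a cut vertex either.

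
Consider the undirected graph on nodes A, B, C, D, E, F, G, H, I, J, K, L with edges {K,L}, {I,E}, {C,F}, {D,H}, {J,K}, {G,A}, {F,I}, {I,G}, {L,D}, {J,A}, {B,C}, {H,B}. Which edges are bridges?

E-I

The edges on the cycle J-K-L-D-H-B-C-F-I-G-A-J are not bridges since each lies on that cycle.
But removing I-E disconnects I from E — this is a bridge.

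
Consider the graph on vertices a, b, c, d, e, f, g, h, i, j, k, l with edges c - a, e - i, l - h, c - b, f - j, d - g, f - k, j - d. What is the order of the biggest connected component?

5

Starting from h we can reach h, l. That is one component of size 2.
Starting from e we can reach e, i. That is one component of size 2.
Starting from a we can reach a, b, c. That is one component of size 3.
Starting from d we can reach d, f, g, j, k. That is one component of size 5.
The largest has 5 vertices.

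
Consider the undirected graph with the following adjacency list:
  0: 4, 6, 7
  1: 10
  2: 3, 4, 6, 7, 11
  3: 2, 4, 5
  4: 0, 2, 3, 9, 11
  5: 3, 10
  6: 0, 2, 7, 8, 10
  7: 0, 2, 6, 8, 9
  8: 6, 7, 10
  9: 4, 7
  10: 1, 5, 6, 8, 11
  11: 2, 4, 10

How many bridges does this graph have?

The edges on the cycle 7-2-6-0-7 are not bridges since each lies on that cycle.
But removing 10-1 disconnects 10 from 1 — this is a bridge.

1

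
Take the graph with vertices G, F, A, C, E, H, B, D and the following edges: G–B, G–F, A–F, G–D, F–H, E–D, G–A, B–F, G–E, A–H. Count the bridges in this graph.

The edges on the cycle G-E-D-G are not bridges since each lies on that cycle.
Every edge lies on some cycle, so there are no bridges.

0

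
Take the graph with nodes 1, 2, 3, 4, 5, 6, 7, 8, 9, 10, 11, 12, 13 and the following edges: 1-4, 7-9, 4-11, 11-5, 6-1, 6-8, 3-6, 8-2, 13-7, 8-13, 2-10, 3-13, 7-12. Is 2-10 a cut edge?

Removing 2-10 leaves no path between 2 and 10: the component count goes from 1 to 2. So it is a bridge.

Yes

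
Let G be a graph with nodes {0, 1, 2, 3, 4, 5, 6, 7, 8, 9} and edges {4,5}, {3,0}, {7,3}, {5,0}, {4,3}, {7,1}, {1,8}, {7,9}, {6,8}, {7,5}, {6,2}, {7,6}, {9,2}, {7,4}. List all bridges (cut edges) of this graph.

none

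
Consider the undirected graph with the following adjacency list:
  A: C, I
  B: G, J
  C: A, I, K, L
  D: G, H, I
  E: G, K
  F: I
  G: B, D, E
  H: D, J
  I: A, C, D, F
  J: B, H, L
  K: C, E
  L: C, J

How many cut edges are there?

1

The edges on the cycle C-I-A-C are not bridges since each lies on that cycle.
But removing I-F disconnects I from F — this is a bridge.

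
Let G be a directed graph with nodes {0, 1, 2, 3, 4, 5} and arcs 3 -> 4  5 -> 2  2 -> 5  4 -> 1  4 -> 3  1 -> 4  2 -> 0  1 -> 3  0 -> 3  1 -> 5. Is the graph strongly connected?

Yes

From 0 we can reach every vertex (0, 1, 2, 3, 4, 5), and every vertex can reach 0 (0, 1, 2, 3, 4, 5). So the whole graph is one strongly connected component.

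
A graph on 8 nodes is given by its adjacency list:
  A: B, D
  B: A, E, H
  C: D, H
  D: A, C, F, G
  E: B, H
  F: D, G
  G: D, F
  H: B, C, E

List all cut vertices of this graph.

Removing D increases the component count from 1 to 2, so D is a cut vertex.
By contrast removing H leaves 1 component; it is not a cut vertex. No other vertex is a cut vertex either.

D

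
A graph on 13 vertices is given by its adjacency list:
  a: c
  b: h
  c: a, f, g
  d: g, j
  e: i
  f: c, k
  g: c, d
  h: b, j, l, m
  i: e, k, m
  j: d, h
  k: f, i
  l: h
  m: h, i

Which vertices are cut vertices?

c, h, i

Removing c increases the component count from 1 to 2, so c is a cut vertex.
Removing h increases the component count from 1 to 3, so h is a cut vertex.
Removing i increases the component count from 1 to 2, so i is a cut vertex.
By contrast removing b leaves 1 component; it is not a cut vertex. No other vertex is a cut vertex either.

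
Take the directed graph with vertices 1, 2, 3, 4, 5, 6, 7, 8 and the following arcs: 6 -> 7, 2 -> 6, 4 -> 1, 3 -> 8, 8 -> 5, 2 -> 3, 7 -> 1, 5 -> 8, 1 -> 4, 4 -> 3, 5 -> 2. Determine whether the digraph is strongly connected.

From 6 we can reach every vertex (1, 2, 3, 4, 5, 6, 7, 8), and every vertex can reach 6 (1, 2, 3, 4, 5, 6, 7, 8). So the whole graph is one strongly connected component.

Yes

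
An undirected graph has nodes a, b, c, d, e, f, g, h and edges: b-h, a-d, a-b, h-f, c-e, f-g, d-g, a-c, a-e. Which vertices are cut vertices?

a

Removing a increases the component count from 1 to 2, so a is a cut vertex.
By contrast removing f leaves 1 component; it is not a cut vertex. No other vertex is a cut vertex either.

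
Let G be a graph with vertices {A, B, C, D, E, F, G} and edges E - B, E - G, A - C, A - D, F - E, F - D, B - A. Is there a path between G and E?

From G we can reach A, B, C, D, E, F, G, which includes E.

Yes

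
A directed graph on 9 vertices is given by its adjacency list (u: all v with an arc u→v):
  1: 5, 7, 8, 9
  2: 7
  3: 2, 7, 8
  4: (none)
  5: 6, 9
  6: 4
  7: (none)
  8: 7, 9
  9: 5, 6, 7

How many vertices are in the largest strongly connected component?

2

{5, 9} are all mutually reachable — one SCC of size 2.
{7} is an SCC by itself.
{2} is an SCC by itself.
{6} is an SCC by itself.
{8} is an SCC by itself.
(and 3 more singleton SCCs)
The largest has 2 vertices.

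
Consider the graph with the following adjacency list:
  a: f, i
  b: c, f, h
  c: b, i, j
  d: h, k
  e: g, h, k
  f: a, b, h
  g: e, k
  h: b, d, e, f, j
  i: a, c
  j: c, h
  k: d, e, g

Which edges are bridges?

none

The edges on the cycle e-g-k-e are not bridges since each lies on that cycle.
Every edge lies on some cycle, so there are no bridges.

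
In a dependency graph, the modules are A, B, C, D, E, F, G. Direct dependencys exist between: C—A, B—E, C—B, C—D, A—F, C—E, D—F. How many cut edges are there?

The edges on the cycle C-B-E-C are not bridges since each lies on that cycle.
Every edge lies on some cycle, so there are no bridges.

0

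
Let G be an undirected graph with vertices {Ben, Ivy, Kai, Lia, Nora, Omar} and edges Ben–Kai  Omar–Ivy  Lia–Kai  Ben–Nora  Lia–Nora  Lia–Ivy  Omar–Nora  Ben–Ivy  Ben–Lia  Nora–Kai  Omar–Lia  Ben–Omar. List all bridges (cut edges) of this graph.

The edges on the cycle Ben-Omar-Lia-Nora-Ben are not bridges since each lies on that cycle.
Every edge lies on some cycle, so there are no bridges.

none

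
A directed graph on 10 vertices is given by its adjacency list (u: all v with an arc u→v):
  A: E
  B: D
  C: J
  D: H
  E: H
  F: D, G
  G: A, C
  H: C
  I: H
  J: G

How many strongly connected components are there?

{A, C, E, G, H, J} are all mutually reachable — one SCC of size 6.
{D} is an SCC by itself.
{F} is an SCC by itself.
{B} is an SCC by itself.
{I} is an SCC by itself.
That gives 5 strongly connected components.

5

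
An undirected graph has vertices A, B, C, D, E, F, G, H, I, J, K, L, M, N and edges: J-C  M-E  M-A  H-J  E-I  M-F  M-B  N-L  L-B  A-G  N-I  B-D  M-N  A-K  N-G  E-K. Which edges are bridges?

The edges on the cycle M-E-K-A-M are not bridges since each lies on that cycle.
But removing J-C disconnects J from C; removing F-M disconnects F from M; removing B-D disconnects B from D; removing H-J disconnects H from J — these are bridges.

B-D, C-J, F-M, H-J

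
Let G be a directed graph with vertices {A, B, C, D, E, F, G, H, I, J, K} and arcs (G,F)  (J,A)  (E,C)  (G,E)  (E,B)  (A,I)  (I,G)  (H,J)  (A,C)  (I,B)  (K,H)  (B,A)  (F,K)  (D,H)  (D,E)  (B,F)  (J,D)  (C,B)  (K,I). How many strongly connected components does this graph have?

{A, B, C, D, E, F, G, H, I, J, K} are all mutually reachable — one SCC of size 11.
That gives 1 strongly connected component.

1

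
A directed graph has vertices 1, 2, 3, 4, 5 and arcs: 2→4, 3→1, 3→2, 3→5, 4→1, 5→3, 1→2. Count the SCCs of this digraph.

2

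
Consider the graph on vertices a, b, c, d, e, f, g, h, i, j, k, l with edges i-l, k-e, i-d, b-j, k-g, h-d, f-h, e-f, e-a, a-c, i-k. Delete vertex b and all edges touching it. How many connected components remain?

2

With b gone, the remaining components are: {j}; {a, c, d, e, f, g, h, i, k, l}.
That is 2 components.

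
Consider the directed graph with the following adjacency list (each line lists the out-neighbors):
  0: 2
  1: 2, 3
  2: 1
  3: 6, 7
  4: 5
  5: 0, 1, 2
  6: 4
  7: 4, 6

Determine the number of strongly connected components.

{0, 1, 2, 3, 4, 5, 6, 7} are all mutually reachable — one SCC of size 8.
That gives 1 strongly connected component.

1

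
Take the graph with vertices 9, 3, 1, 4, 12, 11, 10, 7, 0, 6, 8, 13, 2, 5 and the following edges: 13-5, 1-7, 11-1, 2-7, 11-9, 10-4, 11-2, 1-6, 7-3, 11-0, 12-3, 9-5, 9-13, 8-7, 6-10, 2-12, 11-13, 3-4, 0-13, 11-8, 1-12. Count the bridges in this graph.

The edges on the cycle 11-2-12-1-11 are not bridges since each lies on that cycle.
Every edge lies on some cycle, so there are no bridges.

0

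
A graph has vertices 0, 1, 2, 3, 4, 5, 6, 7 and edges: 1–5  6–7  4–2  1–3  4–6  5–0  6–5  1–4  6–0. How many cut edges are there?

3

The edges on the cycle 1-4-6-5-1 are not bridges since each lies on that cycle.
But removing 7–6 disconnects 7 from 6; removing 4–2 disconnects 4 from 2; removing 3–1 disconnects 3 from 1 — these are bridges.
That makes 3 bridges.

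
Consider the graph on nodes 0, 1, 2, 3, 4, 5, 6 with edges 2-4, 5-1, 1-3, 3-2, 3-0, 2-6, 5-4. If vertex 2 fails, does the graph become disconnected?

Deleting 2 raises the number of components from 1 to 2, so 2 is a cut vertex.

Yes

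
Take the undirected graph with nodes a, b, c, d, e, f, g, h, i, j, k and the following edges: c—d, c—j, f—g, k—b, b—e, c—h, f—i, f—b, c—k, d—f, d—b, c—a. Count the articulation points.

3

Removing b increases the component count from 1 to 2, so b is a cut vertex.
Removing c increases the component count from 1 to 4, so c is a cut vertex.
Removing f increases the component count from 1 to 3, so f is a cut vertex.
By contrast removing h leaves 1 component; it is not a cut vertex. No other vertex is a cut vertex either.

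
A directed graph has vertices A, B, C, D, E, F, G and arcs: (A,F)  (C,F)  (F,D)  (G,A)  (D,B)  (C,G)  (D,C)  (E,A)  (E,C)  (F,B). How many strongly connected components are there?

{A, C, D, F, G} are all mutually reachable — one SCC of size 5.
{B} is an SCC by itself.
{E} is an SCC by itself.
That gives 3 strongly connected components.

3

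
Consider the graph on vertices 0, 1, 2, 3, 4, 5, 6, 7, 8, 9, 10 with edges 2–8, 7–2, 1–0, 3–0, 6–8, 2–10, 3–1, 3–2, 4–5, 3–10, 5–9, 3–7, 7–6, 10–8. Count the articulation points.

Removing 3 increases the component count from 2 to 3, so 3 is a cut vertex.
Removing 5 increases the component count from 2 to 3, so 5 is a cut vertex.
By contrast removing 9 leaves 2 components; it is not a cut vertex. No other vertex is a cut vertex either.

2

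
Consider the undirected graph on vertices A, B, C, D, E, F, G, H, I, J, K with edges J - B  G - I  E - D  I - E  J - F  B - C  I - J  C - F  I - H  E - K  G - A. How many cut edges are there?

The edges on the cycle J-B-C-F-J are not bridges since each lies on that cycle.
But removing E - K disconnects E from K; removing E - D disconnects E from D; removing G - I disconnects G from I; removing G - A disconnects G from A — these are bridges.
In total 7 edges are bridges.

7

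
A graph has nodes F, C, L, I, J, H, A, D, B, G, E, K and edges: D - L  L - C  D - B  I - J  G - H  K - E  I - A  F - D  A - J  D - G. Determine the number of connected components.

Starting from E we can reach E, K. That is one component of size 2.
Starting from A we can reach A, I, J. That is one component of size 3.
Starting from B we can reach B, C, D, F, G, H, L. That is one component of size 7.
Total: 3 components.

3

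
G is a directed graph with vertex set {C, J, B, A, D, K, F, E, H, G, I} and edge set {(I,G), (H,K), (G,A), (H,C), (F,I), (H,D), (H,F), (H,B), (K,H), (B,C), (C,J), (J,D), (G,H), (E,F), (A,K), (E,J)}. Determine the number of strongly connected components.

6

{A, F, G, H, I, K} are all mutually reachable — one SCC of size 6.
{J} is an SCC by itself.
{E} is an SCC by itself.
{B} is an SCC by itself.
{D} is an SCC by itself.
(and 1 more singleton SCC)
That gives 6 strongly connected components.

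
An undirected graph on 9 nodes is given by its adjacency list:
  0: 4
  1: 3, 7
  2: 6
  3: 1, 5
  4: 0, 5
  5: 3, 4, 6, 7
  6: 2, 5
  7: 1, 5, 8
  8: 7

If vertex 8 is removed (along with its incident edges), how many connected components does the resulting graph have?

1

With 8 gone, the remaining components are: {0, 1, 2, 3, 4, 5, 6, 7}.
That is 1 component.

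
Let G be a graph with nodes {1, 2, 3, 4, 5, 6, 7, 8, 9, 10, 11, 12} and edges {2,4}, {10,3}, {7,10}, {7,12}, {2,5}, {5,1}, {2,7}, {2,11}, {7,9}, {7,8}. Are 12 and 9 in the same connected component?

From 12 we can reach 1, 2, 3, 4, 5, 7, 8, 9, 10, 11, 12, which includes 9.

Yes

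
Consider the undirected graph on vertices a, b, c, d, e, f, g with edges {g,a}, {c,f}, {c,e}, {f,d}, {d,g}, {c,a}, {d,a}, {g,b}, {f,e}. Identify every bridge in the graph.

The edges on the cycle d-g-a-d are not bridges since each lies on that cycle.
But removing b—g disconnects b from g — this is a bridge.

b-g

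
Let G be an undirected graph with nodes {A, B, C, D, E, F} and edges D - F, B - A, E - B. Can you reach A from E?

From E we can reach A, B, E, which includes A.

Yes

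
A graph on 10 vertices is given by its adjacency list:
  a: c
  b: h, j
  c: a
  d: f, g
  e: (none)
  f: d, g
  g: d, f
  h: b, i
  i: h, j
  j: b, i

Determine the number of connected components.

4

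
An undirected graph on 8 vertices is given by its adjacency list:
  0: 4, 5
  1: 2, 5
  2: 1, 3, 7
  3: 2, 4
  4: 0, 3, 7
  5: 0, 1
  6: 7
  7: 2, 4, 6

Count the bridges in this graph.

The edges on the cycle 0-4-7-2-1-5-0 are not bridges since each lies on that cycle.
But removing 7-6 disconnects 7 from 6 — this is a bridge.

1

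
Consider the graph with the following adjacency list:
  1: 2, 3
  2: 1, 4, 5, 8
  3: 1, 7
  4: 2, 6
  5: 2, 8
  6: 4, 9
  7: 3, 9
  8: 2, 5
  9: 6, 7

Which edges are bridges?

The edges on the cycle 2-8-5-2 are not bridges since each lies on that cycle.
Every edge lies on some cycle, so there are no bridges.

none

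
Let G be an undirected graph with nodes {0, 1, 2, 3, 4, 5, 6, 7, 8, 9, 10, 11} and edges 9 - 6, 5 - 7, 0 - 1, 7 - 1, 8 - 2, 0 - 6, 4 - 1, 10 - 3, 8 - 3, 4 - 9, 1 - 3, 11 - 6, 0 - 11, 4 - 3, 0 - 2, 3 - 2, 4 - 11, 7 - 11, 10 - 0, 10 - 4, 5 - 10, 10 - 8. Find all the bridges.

none

The edges on the cycle 10-0-1-3-4-10 are not bridges since each lies on that cycle.
Every edge lies on some cycle, so there are no bridges.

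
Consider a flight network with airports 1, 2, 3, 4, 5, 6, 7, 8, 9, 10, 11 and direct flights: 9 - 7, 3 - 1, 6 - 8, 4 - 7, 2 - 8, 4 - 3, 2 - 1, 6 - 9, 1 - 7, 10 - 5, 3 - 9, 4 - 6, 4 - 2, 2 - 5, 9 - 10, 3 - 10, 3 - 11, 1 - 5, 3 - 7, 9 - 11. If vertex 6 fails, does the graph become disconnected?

Deleting 6 leaves 1 component (was 1) (its neighbors 4, 8, 9 remain connected to each other), so 6 is not a cut vertex.

No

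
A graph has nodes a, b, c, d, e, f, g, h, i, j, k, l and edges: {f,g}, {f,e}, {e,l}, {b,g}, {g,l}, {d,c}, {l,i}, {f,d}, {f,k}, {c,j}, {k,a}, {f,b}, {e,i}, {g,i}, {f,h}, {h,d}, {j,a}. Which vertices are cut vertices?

f

Removing f increases the component count from 1 to 2, so f is a cut vertex.
By contrast removing d leaves 1 component; it is not a cut vertex. No other vertex is a cut vertex either.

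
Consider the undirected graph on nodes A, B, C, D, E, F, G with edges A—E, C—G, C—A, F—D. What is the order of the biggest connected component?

4

B is isolated — a component by itself.
Starting from D we can reach D, F. That is one component of size 2.
Starting from A we can reach A, C, E, G. That is one component of size 4.
The largest has 4 vertices.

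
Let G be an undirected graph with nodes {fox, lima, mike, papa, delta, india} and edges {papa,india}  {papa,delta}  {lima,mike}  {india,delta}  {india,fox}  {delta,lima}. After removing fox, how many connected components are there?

With fox gone, the remaining components are: {lima, mike, papa, delta, india}.
That is 1 component.

1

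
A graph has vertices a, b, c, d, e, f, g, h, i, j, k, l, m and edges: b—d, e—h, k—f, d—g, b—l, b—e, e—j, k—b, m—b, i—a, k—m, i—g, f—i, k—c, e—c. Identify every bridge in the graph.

a-i, b-l, e-h, e-j

The edges on the cycle k-m-b-e-c-k are not bridges since each lies on that cycle.
But removing l—b disconnects l from b; removing h—e disconnects h from e; removing j—e disconnects j from e; removing a—i disconnects a from i — these are bridges.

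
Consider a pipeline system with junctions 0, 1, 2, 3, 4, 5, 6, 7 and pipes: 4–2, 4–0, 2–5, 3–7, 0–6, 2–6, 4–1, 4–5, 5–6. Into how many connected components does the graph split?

2

Starting from 3 we can reach 3, 7. That is one component of size 2.
Starting from 0 we can reach 0, 1, 2, 4, 5, 6. That is one component of size 6.
Total: 2 components.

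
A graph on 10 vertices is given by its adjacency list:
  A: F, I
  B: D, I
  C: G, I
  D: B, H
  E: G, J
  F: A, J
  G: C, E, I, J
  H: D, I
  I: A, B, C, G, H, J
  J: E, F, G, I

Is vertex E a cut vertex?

No

Deleting E leaves 1 component (was 1) (its neighbors G, J remain connected to each other), so E is not a cut vertex.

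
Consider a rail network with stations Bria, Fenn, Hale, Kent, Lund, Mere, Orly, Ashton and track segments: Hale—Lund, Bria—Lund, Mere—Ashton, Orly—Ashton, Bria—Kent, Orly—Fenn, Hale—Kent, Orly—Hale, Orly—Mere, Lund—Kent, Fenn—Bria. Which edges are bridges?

none

The edges on the cycle Orly-Mere-Ashton-Orly are not bridges since each lies on that cycle.
Every edge lies on some cycle, so there are no bridges.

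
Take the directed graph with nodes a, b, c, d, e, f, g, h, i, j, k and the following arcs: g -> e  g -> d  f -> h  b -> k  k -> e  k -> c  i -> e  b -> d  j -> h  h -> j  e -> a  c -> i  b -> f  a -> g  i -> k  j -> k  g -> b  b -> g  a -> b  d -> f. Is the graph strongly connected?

From b we can reach every vertex (a, b, c, d, e, f, g, h, i, j, k), and every vertex can reach b (a, b, c, d, e, f, g, h, i, j, k). So the whole graph is one strongly connected component.

Yes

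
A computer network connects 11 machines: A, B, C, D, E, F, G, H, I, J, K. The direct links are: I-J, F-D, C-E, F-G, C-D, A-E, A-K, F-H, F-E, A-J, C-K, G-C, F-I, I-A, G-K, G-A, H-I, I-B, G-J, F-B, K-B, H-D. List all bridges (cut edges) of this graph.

none

The edges on the cycle F-G-C-D-F are not bridges since each lies on that cycle.
Every edge lies on some cycle, so there are no bridges.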